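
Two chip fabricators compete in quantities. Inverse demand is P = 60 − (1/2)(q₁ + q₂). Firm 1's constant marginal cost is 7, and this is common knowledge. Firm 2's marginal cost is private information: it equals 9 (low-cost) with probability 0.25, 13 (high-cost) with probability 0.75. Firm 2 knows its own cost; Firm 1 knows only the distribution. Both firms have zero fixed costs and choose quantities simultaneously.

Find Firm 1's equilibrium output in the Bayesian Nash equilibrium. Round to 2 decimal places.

38.67

Type-c best response for Firm 2: q₂(c) = (60 − c) − q₁/2.
Firm 1 maximizes expected profit; its first-order condition is 60 − q₁ − (1/2)E[q₂] − 7 = 0.
Substituting E[q₂] and solving: E[c₂] = 12, so q₁ = (60 − 2·7 + 12)/(3/2) = 38.6667.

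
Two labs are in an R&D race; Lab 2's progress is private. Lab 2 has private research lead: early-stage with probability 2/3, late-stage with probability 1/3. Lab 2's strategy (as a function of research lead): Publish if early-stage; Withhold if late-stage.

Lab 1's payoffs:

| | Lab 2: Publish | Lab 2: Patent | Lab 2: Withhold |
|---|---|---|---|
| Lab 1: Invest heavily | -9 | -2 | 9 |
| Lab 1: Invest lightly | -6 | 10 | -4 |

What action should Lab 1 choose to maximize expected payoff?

E[Invest heavily] = 2/3·(-9) + 1/3·(9) = -3
E[Invest lightly] = 2/3·(-6) + 1/3·(-4) = -16/3
Best response: Invest heavily (-3 is the largest).

Invest heavily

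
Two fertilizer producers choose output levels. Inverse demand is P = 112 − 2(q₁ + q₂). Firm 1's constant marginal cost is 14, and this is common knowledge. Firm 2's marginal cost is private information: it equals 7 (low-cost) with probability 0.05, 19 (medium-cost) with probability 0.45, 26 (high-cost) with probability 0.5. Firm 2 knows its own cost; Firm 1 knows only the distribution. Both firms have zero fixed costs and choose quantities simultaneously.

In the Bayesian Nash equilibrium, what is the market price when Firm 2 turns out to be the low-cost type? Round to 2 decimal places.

41.85

Each type of Firm 2 best-responds to q₁; Firm 1 best-responds to the expected q₂ over Firm 2's types.
Firm 2 with cost c maximizes (112 − 2(q₁+q₂) − c)·q₂, giving q₂(c) = (112 − c − 2q₁)/4.
E[c₂] = 0.05·7 + 0.45·19 + 0.5·26 = 21.9
Firm 1's FOC against E[q₂] yields q₁ = (112 − 2·14 + E[c₂])/6 = (112 − 28 + 21.9)/6 = 17.65.
q₂(low-cost) = 17.425, so P = 112 − 2·(17.65 + 17.425) = 41.85.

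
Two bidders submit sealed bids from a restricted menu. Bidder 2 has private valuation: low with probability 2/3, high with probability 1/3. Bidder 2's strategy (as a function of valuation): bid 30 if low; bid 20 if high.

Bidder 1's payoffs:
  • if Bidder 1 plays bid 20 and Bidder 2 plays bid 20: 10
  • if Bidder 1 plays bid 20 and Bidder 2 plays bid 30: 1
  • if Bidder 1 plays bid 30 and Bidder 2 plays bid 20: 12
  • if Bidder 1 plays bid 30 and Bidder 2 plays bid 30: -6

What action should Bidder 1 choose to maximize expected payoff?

E[bid 20] = 2/3·(1) + 1/3·(10) = 4
E[bid 30] = 2/3·(-6) + 1/3·(12) = 0
Best response: bid 20 (4 is the largest).

bid 20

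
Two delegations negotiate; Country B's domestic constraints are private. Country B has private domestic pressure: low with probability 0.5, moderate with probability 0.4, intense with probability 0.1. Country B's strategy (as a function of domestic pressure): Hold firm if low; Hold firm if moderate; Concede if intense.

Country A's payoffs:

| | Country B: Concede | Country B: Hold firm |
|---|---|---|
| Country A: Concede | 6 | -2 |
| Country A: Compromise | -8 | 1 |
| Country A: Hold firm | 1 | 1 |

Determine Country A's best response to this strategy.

E[Concede] = 0.5·(-2) + 0.4·(-2) + 0.1·(6) = -1.2
E[Compromise] = 0.5·(1) + 0.4·(1) + 0.1·(-8) = 0.1
E[Hold firm] = 0.5·(1) + 0.4·(1) + 0.1·(1) = 1
Best response: Hold firm (1 is the largest).

Hold firm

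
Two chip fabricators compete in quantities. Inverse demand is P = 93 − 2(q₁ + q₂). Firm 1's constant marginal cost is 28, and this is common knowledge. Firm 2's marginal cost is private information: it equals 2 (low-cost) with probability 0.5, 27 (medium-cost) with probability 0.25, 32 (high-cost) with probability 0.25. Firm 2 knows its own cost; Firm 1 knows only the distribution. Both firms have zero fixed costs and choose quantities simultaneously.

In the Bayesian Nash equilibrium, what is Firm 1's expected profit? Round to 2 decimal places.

154.59

Each type of Firm 2 best-responds to q₁; Firm 1 best-responds to the expected q₂ over Firm 2's types.
Firm 2 with cost c maximizes (93 − 2(q₁+q₂) − c)·q₂, giving q₂(c) = (93 − c − 2q₁)/4.
E[c₂] = 0.5·2 + 0.25·27 + 0.25·32 = 15.75
Firm 1's FOC against E[q₂] yields q₁ = (93 − 2·28 + E[c₂])/6 = (93 − 56 + 15.75)/6 = 8.79167.
E[P] = 93 − 2·(q₁ + E[q₂]) = 45.5833; Firm 1's expected profit = (E[P] − 28)·q₁ = (45.5833 − 28)·8.79167 = 154.587.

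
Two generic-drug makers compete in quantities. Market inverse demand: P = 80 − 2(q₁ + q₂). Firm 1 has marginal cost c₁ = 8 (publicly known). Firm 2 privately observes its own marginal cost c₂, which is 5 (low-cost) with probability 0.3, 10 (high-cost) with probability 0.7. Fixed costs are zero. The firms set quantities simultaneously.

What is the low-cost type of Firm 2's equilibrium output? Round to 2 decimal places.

Each type of Firm 2 best-responds to q₁; Firm 1 best-responds to the expected q₂ over Firm 2's types.
Firm 2 with cost c maximizes (80 − 2(q₁+q₂) − c)·q₂, giving q₂(c) = (80 − c − 2q₁)/4.
E[c₂] = 0.3·5 + 0.7·10 = 8.5
Firm 1's FOC against E[q₂] yields q₁ = (80 − 2·8 + E[c₂])/6 = (80 − 16 + 8.5)/6 = 12.0833.
q₂(low-cost) = (80 − 5 − 2·12.0833)/4 = 12.7083.

12.71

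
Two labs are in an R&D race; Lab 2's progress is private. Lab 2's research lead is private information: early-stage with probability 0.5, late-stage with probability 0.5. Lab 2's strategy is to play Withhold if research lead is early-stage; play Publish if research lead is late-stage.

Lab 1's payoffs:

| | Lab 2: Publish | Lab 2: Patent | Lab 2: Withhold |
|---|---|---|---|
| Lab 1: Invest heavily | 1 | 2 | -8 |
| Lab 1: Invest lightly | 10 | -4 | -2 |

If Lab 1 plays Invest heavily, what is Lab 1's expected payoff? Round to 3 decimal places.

E[Invest heavily] = 0.5·(-8) + 0.5·1 = (-4) + 0.5 = -3.5

-3.500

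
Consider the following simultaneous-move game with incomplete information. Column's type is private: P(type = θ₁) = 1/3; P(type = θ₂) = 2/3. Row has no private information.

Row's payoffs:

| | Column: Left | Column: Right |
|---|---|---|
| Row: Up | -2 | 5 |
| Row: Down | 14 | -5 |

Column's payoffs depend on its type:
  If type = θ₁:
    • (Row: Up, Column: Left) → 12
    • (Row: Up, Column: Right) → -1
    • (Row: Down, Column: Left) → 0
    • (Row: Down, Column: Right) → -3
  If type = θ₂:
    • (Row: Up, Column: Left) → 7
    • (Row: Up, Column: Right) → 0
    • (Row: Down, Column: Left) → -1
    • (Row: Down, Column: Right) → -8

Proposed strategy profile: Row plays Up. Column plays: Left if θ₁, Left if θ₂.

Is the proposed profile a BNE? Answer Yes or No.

No

A profile is a BNE iff every type of every player is best-responding given beliefs about the other side.
Row plays Up: E[Up] = 1/3·(-2) + 2/3·(-2) = -2; E[Down] = 14. Not best-responding. ✗
Column (type θ₁), facing Up: Left gives 12, Right gives -1. Proposed Left is best. ✓
Column (type θ₂), facing Up: Left gives 7, Right gives 0. Proposed Left is best. ✓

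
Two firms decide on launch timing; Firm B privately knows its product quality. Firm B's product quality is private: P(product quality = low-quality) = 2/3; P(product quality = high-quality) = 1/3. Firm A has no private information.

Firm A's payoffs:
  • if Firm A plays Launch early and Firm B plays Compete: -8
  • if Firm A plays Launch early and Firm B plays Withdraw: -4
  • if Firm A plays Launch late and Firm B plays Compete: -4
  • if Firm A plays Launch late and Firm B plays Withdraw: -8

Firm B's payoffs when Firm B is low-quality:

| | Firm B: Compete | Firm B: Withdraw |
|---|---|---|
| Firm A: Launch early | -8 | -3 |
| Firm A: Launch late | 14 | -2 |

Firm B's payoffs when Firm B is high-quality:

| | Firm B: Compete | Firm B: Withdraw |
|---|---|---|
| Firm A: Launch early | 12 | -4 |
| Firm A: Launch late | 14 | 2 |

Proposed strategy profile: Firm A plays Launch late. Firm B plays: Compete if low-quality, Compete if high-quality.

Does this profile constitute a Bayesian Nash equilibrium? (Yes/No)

Firm A plays Launch late: E[Launch late] = 2/3·(-4) + 1/3·(-4) = -4; E[Launch early] = -8. Best-responding. ✓
Firm B (product quality low-quality), facing Launch late: Compete gives 14, Withdraw gives -2. Proposed Compete is best. ✓
Firm B (product quality high-quality), facing Launch late: Compete gives 14, Withdraw gives 2. Proposed Compete is best. ✓

Yes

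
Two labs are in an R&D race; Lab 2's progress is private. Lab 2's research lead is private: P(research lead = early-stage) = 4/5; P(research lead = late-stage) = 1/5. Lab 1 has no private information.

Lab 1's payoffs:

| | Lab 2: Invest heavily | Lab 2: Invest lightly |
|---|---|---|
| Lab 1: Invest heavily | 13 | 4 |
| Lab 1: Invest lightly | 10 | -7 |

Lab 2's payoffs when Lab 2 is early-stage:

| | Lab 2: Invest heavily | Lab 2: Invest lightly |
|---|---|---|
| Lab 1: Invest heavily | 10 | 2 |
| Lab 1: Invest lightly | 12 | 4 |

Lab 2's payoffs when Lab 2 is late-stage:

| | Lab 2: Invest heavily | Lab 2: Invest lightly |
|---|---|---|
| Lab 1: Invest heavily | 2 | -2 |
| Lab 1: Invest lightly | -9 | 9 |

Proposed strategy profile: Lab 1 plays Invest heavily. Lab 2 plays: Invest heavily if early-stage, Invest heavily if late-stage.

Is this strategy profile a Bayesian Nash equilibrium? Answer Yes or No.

Lab 1 plays Invest heavily: E[Invest heavily] = 4/5·(13) + 1/5·(13) = 13; E[Invest lightly] = 10. Best-responding. ✓
Lab 2 (research lead early-stage), facing Invest heavily: Invest heavily gives 10, Invest lightly gives 2. Proposed Invest heavily is best. ✓
Lab 2 (research lead late-stage), facing Invest heavily: Invest heavily gives 2, Invest lightly gives -2. Proposed Invest heavily is best. ✓

Yes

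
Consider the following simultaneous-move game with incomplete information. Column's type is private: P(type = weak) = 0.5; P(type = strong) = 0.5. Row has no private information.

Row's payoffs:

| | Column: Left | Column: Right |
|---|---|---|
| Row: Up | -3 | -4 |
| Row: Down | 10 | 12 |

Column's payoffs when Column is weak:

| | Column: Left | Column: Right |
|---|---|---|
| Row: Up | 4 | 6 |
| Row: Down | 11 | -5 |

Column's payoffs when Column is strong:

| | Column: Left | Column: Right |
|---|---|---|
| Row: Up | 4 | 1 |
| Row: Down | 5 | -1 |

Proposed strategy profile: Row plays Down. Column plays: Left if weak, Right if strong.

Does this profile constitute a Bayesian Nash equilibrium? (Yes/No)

No

A profile is a BNE iff every type of every player is best-responding given beliefs about the other side.
Row plays Down: E[Down] = 0.5·(10) + 0.5·(12) = 11; E[Up] = -3.5. Best-responding. ✓
Column (type weak), facing Down: Left gives 11, Right gives -5. Proposed Left is best. ✓
Column (type strong), facing Down: Left gives 5, Right gives -1. Proposed Right is not best — profitable deviation exists. ✗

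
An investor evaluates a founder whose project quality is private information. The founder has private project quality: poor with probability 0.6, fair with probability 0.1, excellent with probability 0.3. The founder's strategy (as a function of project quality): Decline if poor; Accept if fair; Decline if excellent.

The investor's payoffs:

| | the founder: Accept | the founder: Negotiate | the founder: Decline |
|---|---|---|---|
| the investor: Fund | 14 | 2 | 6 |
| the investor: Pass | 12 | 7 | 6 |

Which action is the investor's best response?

Fund

E[Fund] = 0.6·(6) + 0.1·(14) + 0.3·(6) = 6.8
E[Pass] = 0.6·(6) + 0.1·(12) + 0.3·(6) = 6.6
Best response: Fund (6.8 is the largest).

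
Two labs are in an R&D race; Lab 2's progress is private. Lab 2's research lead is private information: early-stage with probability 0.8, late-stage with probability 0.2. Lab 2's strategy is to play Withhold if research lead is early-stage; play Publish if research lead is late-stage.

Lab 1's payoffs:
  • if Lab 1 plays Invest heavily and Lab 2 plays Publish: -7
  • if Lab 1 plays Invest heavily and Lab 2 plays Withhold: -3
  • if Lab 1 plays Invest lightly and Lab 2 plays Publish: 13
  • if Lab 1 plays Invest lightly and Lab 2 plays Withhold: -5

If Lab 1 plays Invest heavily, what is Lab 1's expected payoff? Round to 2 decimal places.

Take the expectation over Lab 2's research lead, weighting each type's action by its prior probability.
E[Invest heavily] = 0.8·(-3) + 0.2·(-7) = (-2.4) + (-1.4) = -3.8

-3.80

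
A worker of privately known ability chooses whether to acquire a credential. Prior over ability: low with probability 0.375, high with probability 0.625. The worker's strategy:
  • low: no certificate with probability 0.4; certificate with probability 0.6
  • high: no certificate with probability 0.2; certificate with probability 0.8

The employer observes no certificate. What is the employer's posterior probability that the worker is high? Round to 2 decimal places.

0.45

P(no certificate) = 0.375·0.4 + 0.625·0.2 = 0.275
P(high | no certificate) = (0.625·0.2) / 0.275 = 0.125 / 0.275 = 0.454545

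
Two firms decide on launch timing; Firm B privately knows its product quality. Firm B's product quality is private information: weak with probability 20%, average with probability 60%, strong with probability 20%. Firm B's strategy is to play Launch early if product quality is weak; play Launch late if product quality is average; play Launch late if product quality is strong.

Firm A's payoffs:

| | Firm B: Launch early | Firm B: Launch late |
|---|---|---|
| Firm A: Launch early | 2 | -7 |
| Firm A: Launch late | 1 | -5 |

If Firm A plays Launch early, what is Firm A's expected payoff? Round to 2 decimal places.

-5.20

E[Launch early] = 0.2·2 + 0.6·(-7) + 0.2·(-7) = 0.4 + (-4.2) + (-1.4) = -5.2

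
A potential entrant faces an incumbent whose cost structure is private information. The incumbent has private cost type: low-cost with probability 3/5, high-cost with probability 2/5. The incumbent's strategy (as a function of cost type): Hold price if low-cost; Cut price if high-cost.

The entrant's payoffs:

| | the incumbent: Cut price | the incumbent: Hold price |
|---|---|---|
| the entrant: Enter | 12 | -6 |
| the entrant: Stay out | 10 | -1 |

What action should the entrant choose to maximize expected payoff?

Stay out

Compute the entrant's expected payoff for each action, taking the expectation over the incumbent's type.
E[Enter] = 3/5·(-6) + 2/5·(12) = 6/5
E[Stay out] = 3/5·(-1) + 2/5·(10) = 17/5
Best response: Stay out (17/5 is the largest).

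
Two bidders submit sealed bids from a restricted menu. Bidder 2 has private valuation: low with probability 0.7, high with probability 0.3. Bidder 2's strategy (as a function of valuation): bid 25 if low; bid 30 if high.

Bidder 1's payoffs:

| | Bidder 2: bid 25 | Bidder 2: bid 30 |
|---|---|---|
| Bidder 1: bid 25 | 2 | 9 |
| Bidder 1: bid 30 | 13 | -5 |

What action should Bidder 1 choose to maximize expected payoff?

E[bid 25] = 0.7·(2) + 0.3·(9) = 4.1
E[bid 30] = 0.7·(13) + 0.3·(-5) = 7.6
Best response: bid 30 (7.6 is the largest).

bid 30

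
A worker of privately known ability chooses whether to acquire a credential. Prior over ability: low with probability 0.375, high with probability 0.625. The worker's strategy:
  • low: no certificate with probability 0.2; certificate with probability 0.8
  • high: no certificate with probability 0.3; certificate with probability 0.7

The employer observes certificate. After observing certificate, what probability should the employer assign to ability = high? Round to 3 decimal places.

0.593

P(certificate) = 0.375·0.8 + 0.625·0.7 = 0.7375
P(high | certificate) = (0.625·0.7) / 0.7375 = 0.4375 / 0.7375 = 0.59322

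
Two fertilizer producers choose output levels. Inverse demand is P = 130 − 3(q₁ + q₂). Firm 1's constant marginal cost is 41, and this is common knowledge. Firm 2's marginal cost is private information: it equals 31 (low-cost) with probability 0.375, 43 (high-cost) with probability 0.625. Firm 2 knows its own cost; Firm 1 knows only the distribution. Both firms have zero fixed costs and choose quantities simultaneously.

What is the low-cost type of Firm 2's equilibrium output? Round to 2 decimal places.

Type-c best response for Firm 2: q₂(c) = (130 − c)/6 − q₁/2.
Firm 1 maximizes expected profit; its first-order condition is 130 − 6q₁ − 3E[q₂] − 41 = 0.
Substituting E[q₂] and solving: E[c₂] = 38.5, so q₁ = (130 − 2·41 + 38.5)/9 = 9.61111.
q₂(low-cost) = (130 − 31 − 3·9.61111)/6 = 11.6944.

11.69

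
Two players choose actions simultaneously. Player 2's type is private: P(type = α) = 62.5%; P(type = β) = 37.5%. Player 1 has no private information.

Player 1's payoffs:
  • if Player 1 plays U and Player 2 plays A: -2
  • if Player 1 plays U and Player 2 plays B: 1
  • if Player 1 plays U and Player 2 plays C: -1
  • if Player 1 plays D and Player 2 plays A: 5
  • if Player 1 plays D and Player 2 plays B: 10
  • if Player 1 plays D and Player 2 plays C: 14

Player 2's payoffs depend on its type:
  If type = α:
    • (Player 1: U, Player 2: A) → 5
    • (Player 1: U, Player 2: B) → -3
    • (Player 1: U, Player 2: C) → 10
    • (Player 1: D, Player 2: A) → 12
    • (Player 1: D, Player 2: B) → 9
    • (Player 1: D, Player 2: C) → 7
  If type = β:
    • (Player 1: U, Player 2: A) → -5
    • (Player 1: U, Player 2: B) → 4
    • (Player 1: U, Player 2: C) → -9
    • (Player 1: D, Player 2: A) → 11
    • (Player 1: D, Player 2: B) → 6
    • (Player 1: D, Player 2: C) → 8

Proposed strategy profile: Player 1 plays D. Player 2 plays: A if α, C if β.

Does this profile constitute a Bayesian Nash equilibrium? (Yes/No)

No

A profile is a BNE iff every type of every player is best-responding given beliefs about the other side.
Player 1 plays D: E[D] = 0.625·(5) + 0.375·(14) = 8.375; E[U] = -1.625. Best-responding. ✓
Player 2 (type α), facing D: A gives 12, B gives 9, C gives 7. Proposed A is best. ✓
Player 2 (type β), facing D: A gives 11, B gives 6, C gives 8. Proposed C is not best — profitable deviation exists. ✗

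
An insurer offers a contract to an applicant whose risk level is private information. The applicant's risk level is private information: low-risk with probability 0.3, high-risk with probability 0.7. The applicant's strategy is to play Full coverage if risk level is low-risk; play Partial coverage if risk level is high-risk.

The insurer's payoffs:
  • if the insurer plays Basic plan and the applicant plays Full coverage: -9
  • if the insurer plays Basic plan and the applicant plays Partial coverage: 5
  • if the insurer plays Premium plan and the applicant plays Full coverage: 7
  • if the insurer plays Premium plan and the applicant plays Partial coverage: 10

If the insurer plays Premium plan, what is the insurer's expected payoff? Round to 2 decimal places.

9.10

E[Premium plan] = 0.3·7 + 0.7·10 = 2.1 + 7 = 9.1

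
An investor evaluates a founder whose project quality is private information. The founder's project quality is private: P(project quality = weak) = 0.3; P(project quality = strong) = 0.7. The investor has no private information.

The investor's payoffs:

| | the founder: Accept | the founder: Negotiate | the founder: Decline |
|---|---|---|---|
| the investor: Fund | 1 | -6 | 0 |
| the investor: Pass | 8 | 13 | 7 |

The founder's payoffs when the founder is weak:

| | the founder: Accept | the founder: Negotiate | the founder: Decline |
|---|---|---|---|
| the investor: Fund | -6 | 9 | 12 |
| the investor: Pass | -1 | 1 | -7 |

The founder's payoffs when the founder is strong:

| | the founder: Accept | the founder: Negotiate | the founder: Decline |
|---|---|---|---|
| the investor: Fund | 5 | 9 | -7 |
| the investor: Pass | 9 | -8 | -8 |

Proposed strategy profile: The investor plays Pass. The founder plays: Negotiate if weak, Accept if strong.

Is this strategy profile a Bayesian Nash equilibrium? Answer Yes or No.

The investor plays Pass: E[Pass] = 0.3·(13) + 0.7·(8) = 9.5; E[Fund] = -1.1. Best-responding. ✓
The founder (project quality weak), facing Pass: Accept gives -1, Negotiate gives 1, Decline gives -7. Proposed Negotiate is best. ✓
The founder (project quality strong), facing Pass: Accept gives 9, Negotiate gives -8, Decline gives -8. Proposed Accept is best. ✓

Yes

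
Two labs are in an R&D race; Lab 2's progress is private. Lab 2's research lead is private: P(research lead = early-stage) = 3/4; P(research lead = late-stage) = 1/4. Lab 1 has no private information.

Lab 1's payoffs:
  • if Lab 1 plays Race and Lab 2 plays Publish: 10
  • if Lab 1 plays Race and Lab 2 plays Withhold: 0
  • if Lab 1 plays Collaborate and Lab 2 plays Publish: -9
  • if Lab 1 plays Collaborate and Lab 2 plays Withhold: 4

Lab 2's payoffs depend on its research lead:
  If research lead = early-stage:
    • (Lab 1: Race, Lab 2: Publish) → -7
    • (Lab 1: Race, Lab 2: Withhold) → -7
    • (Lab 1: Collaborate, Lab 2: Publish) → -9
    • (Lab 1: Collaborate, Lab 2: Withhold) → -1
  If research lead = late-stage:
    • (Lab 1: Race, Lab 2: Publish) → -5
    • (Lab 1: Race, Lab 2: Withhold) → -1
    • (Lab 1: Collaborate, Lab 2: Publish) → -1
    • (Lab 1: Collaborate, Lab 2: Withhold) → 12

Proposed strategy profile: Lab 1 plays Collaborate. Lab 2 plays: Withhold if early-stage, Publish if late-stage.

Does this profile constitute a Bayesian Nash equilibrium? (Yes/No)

No

Lab 1 plays Collaborate: E[Collaborate] = 3/4·(4) + 1/4·(-9) = 3/4; E[Race] = 5/2. Not best-responding. ✗
Lab 2 (research lead early-stage), facing Collaborate: Publish gives -9, Withhold gives -1. Proposed Withhold is best. ✓
Lab 2 (research lead late-stage), facing Collaborate: Publish gives -1, Withhold gives 12. Proposed Publish is not best — profitable deviation exists. ✗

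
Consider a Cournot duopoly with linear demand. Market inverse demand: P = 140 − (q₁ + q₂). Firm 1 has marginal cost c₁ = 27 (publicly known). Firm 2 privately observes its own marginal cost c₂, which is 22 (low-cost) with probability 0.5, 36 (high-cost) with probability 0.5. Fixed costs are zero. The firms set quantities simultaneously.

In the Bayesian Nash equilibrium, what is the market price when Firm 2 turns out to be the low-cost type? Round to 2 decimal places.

Each type of Firm 2 best-responds to q₁; Firm 1 best-responds to the expected q₂ over Firm 2's types.
Firm 2 with cost c maximizes (140 − (q₁+q₂) − c)·q₂, giving q₂(c) = (140 − c − q₁)/2.
E[c₂] = 0.5·22 + 0.5·36 = 29
Firm 1's FOC against E[q₂] yields q₁ = (140 − 2·27 + E[c₂])/3 = (140 − 54 + 29)/3 = 38.3333.
q₂(low-cost) = 39.8333, so P = 140 − (38.3333 + 39.8333) = 61.8333.

61.83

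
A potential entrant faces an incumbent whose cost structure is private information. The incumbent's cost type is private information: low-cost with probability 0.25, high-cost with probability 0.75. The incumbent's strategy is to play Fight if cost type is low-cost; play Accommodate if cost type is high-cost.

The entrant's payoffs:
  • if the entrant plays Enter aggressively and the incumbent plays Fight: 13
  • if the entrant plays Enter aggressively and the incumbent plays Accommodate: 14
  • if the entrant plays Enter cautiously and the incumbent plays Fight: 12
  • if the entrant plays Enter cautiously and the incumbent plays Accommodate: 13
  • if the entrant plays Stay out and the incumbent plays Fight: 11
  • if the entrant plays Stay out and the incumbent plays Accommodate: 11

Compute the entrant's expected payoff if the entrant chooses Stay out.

E[Stay out] = 0.25·11 + 0.75·11 = 2.75 + 8.25 = 11

11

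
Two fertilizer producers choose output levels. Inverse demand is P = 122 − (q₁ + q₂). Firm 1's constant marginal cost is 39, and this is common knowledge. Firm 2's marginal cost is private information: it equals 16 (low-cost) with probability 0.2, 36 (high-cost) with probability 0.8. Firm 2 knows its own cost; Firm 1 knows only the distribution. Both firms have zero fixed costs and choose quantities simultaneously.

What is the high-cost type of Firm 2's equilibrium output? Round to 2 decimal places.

30.33

Firm 2 with cost c maximizes (122 − (q₁+q₂) − c)·q₂, giving q₂(c) = (122 − c − q₁)/2.
E[c₂] = 0.2·16 + 0.8·36 = 32
Firm 1's FOC against E[q₂] yields q₁ = (122 − 2·39 + E[c₂])/3 = (122 − 78 + 32)/3 = 25.3333.
q₂(high-cost) = (122 − 36 − 25.3333)/2 = 30.3333.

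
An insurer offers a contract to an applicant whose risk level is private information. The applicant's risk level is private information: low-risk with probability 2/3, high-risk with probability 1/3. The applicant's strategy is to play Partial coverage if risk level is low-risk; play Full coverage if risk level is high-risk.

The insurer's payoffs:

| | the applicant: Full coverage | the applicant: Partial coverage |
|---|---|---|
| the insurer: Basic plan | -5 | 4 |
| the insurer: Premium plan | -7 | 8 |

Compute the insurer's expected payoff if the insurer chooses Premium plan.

3

E[Premium plan] = 2/3·8 + 1/3·(-7) = 16/3 + (-7/3) = 3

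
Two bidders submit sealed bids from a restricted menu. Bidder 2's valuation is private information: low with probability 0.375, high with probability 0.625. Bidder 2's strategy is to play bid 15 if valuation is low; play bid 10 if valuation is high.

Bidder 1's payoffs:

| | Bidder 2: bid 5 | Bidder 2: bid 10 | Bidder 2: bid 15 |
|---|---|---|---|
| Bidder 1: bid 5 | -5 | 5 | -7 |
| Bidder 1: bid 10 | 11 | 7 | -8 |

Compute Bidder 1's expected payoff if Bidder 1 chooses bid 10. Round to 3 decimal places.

1.375

E[bid 10] = 0.375·(-8) + 0.625·7 = (-3) + 4.375 = 1.375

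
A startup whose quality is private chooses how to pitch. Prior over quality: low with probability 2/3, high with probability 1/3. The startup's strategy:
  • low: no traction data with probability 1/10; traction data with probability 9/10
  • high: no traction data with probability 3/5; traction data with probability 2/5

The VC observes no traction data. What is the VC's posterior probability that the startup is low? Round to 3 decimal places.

0.250

P(no traction data) = (2/3)·(1/10) + (1/3)·(3/5) = 4/15
P(low | no traction data) = ((2/3)·(1/10)) / (4/15) = (1/15) / (4/15) = 1/4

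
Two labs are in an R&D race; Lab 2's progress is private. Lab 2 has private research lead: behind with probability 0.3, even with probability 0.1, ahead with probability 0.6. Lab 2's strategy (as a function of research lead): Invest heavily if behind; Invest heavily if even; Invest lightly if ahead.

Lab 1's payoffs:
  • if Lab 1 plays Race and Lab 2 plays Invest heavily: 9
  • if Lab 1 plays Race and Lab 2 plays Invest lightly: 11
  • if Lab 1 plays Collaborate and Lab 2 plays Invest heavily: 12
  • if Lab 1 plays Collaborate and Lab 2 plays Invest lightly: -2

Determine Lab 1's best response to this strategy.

E[Race] = 0.3·(9) + 0.1·(9) + 0.6·(11) = 10.2
E[Collaborate] = 0.3·(12) + 0.1·(12) + 0.6·(-2) = 3.6
Best response: Race (10.2 is the largest).

Race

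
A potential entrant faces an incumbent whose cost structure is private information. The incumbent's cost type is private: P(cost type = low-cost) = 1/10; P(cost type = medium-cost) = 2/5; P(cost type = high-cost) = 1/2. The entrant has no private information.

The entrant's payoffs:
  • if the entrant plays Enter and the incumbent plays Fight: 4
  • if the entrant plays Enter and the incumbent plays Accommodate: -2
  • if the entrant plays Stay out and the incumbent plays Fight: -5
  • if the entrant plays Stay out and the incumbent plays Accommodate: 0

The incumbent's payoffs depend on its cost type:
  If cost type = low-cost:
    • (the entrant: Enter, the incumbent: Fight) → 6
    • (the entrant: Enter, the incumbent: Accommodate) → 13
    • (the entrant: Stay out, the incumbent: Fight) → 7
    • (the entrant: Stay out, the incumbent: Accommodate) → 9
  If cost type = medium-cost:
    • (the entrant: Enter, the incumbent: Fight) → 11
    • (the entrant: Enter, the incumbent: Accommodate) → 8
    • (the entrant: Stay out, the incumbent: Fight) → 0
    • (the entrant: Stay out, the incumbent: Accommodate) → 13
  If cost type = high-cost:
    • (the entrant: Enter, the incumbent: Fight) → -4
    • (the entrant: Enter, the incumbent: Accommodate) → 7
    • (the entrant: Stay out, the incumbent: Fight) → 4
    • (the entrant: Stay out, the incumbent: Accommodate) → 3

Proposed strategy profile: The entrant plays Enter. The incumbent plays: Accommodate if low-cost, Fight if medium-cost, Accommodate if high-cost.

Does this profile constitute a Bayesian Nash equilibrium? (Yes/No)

The entrant plays Enter: E[Enter] = 1/10·(-2) + 2/5·(4) + 1/2·(-2) = 2/5; E[Stay out] = -2. Best-responding. ✓
The incumbent (cost type low-cost), facing Enter: Fight gives 6, Accommodate gives 13. Proposed Accommodate is best. ✓
The incumbent (cost type medium-cost), facing Enter: Fight gives 11, Accommodate gives 8. Proposed Fight is best. ✓
The incumbent (cost type high-cost), facing Enter: Fight gives -4, Accommodate gives 7. Proposed Accommodate is best. ✓

Yes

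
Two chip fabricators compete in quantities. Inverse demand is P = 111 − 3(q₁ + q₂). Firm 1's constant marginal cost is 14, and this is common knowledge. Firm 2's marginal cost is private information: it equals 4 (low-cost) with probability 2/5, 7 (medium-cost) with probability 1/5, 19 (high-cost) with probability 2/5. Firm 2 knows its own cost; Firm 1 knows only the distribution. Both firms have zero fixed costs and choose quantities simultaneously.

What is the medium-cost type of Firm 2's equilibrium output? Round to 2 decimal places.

12.13

Firm 2 with cost c maximizes (111 − 3(q₁+q₂) − c)·q₂, giving q₂(c) = (111 − c − 3q₁)/6.
E[c₂] = 2/5·4 + 1/5·7 + 2/5·19 = 10.6
Firm 1's FOC against E[q₂] yields q₁ = (111 − 2·14 + E[c₂])/9 = (111 − 28 + 10.6)/9 = 10.4.
q₂(medium-cost) = (111 − 7 − 3·10.4)/6 = 12.1333.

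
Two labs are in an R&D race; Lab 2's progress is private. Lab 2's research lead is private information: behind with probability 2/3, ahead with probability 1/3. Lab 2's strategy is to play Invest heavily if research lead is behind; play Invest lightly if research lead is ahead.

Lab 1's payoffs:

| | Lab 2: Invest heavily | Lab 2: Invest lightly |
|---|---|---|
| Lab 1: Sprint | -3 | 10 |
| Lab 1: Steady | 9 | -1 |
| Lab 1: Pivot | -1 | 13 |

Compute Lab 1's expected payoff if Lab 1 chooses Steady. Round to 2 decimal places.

E[Steady] = 2/3·9 + 1/3·(-1) = 6 + (-1/3) = 17/3

5.67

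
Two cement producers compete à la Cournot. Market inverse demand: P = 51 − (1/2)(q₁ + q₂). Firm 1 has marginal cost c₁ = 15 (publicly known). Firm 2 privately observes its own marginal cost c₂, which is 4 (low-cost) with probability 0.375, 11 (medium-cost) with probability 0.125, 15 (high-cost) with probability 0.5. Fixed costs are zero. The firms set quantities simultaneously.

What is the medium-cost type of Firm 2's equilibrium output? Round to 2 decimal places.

29.54

Each type of Firm 2 best-responds to q₁; Firm 1 best-responds to the expected q₂ over Firm 2's types.
Firm 2 with cost c maximizes (51 − (1/2)(q₁+q₂) − c)·q₂, giving q₂(c) = (51 − c − (1/2)q₁).
E[c₂] = 0.375·4 + 0.125·11 + 0.5·15 = 10.375
Firm 1's FOC against E[q₂] yields q₁ = (51 − 2·15 + E[c₂])/(3/2) = (51 − 30 + 10.375)/(3/2) = 20.9167.
q₂(medium-cost) = (51 − 11 − (1/2)·20.9167) = 29.5417.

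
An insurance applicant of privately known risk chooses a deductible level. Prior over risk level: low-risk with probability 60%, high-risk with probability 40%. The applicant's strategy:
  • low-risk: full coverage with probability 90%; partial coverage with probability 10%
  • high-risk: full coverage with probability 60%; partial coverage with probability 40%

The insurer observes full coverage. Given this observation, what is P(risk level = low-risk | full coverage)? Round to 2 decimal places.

Apply Bayes' rule using the sender's strategy as the likelihood.
P(full coverage) = 0.6·0.9 + 0.4·0.6 = 0.78
P(low-risk | full coverage) = (0.6·0.9) / 0.78 = 0.54 / 0.78 = 0.692308

0.69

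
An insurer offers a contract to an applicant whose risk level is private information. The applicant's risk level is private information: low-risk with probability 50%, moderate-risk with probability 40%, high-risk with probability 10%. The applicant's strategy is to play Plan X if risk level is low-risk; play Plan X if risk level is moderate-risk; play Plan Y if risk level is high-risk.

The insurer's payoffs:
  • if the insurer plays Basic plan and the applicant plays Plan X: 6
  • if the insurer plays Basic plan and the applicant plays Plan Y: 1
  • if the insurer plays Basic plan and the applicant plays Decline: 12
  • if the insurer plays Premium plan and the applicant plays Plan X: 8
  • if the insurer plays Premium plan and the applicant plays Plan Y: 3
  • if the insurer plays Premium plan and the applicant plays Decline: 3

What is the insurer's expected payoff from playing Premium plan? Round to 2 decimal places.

Take the expectation over the applicant's risk level, weighting each type's action by its prior probability.
E[Premium plan] = 0.5·8 + 0.4·8 + 0.1·3 = 4 + 3.2 + 0.3 = 7.5

7.50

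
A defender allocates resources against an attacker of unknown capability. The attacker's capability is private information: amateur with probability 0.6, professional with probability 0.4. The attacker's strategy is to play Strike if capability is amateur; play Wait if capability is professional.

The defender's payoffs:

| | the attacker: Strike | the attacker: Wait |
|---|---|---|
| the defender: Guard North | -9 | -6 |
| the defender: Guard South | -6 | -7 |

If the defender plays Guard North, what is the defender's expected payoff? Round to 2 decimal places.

Take the expectation over the attacker's capability, weighting each type's action by its prior probability.
E[Guard North] = 0.6·(-9) + 0.4·(-6) = (-5.4) + (-2.4) = -7.8

-7.80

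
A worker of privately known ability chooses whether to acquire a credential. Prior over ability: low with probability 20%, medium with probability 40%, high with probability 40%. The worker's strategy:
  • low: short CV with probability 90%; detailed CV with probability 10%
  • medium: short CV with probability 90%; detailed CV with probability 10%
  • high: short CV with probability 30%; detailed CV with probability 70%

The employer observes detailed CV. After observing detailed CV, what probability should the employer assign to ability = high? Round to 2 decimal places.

P(detailed CV) = 0.2·0.1 + 0.4·0.1 + 0.4·0.7 = 0.34
P(high | detailed CV) = (0.4·0.7) / 0.34 = 0.28 / 0.34 = 0.823529

0.82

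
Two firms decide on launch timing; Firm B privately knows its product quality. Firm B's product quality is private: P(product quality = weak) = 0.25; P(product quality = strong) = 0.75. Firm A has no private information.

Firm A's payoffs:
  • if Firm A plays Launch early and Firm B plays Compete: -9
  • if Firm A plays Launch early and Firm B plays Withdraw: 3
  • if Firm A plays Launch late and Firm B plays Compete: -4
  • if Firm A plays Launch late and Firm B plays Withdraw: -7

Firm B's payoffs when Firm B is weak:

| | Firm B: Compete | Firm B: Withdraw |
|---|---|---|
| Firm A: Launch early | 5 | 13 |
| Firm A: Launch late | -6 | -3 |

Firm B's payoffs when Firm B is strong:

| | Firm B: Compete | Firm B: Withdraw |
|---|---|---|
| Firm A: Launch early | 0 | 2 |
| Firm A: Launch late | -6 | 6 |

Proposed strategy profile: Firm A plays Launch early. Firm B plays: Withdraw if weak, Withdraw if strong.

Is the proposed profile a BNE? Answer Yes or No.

Firm A plays Launch early: E[Launch early] = 0.25·(3) + 0.75·(3) = 3; E[Launch late] = -7. Best-responding. ✓
Firm B (product quality weak), facing Launch early: Compete gives 5, Withdraw gives 13. Proposed Withdraw is best. ✓
Firm B (product quality strong), facing Launch early: Compete gives 0, Withdraw gives 2. Proposed Withdraw is best. ✓

Yes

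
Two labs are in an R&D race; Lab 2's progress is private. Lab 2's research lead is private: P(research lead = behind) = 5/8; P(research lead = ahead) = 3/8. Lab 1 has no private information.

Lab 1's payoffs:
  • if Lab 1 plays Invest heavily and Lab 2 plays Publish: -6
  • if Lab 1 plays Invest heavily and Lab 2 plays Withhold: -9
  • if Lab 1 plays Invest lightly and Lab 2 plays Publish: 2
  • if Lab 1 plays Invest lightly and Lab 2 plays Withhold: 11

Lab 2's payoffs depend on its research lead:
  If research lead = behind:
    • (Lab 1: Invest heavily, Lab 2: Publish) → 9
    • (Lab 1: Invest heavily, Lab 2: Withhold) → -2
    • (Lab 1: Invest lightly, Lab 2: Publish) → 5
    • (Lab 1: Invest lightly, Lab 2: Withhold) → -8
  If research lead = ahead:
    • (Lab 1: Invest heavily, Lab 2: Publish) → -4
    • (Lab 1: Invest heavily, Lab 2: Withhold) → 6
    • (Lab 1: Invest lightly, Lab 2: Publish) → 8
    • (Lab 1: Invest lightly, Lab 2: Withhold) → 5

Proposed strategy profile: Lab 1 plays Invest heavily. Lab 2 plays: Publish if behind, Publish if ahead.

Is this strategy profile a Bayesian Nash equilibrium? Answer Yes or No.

No

Lab 1 plays Invest heavily: E[Invest heavily] = 5/8·(-6) + 3/8·(-6) = -6; E[Invest lightly] = 2. Not best-responding. ✗
Lab 2 (research lead behind), facing Invest heavily: Publish gives 9, Withhold gives -2. Proposed Publish is best. ✓
Lab 2 (research lead ahead), facing Invest heavily: Publish gives -4, Withhold gives 6. Proposed Publish is not best — profitable deviation exists. ✗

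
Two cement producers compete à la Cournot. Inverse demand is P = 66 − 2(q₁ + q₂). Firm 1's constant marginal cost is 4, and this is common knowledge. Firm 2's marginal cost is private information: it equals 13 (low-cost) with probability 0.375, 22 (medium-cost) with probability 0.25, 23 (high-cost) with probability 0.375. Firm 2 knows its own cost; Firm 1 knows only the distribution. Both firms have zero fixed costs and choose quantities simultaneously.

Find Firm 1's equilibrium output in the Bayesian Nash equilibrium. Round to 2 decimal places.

Firm 2 with cost c maximizes (66 − 2(q₁+q₂) − c)·q₂, giving q₂(c) = (66 − c − 2q₁)/4.
E[c₂] = 0.375·13 + 0.25·22 + 0.375·23 = 19
Firm 1's FOC against E[q₂] yields q₁ = (66 − 2·4 + E[c₂])/6 = (66 − 8 + 19)/6 = 12.8333.

12.83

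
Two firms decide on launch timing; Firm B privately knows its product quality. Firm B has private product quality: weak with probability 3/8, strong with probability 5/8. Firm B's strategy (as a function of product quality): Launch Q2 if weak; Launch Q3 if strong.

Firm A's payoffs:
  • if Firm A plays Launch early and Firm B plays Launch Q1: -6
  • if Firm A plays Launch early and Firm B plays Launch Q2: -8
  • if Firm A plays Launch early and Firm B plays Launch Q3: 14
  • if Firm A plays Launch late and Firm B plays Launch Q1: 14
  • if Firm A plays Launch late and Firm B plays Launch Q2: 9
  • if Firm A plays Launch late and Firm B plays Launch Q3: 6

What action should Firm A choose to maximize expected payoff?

Launch late

Compute Firm A's expected payoff for each action, taking the expectation over Firm B's type.
E[Launch early] = 3/8·(-8) + 5/8·(14) = 23/4
E[Launch late] = 3/8·(9) + 5/8·(6) = 57/8
Best response: Launch late (57/8 is the largest).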